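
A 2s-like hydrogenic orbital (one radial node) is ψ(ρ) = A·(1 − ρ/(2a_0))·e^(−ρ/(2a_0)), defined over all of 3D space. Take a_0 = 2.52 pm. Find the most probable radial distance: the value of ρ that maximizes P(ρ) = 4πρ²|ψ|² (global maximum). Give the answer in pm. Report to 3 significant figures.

ρ ≈ 13.2 pm

Set d/dρ [P(ρ) = 4πρ²|ψ|²] = 0 and solve for ρ > 0.
Solving yields ρ = a_0·(√(5) + 3).
With a_0 = 2.52, the most probable radial distance is 13.19 pm.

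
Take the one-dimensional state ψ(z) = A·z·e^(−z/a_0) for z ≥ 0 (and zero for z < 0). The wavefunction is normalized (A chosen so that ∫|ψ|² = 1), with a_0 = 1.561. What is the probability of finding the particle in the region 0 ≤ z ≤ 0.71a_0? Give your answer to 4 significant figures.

P ≈ 0.1714

The probability is P = ∫ |ψ|² dz over [0, 0.71a_0].
With A² fixed by ∫|ψ|² = 1, i.e. A² = (a_0^3/4)^(−1), substitute and integrate.
Let u = z/a_0; then A² and the length scale cancel, so P = ∫_{0}^{0.71} u^2·e^(-2·u) du ÷ ∫_{0}^{∞} u^2·e^(-2·u) du.
Using ∫ u^2·e^(-2·u) du = -(2·u^2 + 2·u + 1)·e^(-2·u)/4, the numerator is ≈ 0.0428390 and the denominator is 1/4.
The result is P = 0.17136.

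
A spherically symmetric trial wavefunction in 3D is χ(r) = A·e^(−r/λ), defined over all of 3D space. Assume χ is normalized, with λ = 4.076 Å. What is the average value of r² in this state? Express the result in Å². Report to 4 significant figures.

⟨r^2⟩ ≈ 49.84 Å^2

⟨r²⟩ = ∫ r^2 |χ|² 4πr² dr over the full domain.
Using ∫₀^∞ rⁿ e^(−αr) dr = n!/αⁿ⁺¹, evaluating both integrals, ⟨r²⟩ = 3·λ^2.
Putting λ = 4.076 gives 49.841.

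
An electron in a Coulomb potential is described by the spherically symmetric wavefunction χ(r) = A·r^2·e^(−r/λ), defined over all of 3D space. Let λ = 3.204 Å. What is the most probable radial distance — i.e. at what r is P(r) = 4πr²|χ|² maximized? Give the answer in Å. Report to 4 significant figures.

The maximum of P(r) = 4πr²|χ|² occurs where its derivative vanishes.
Solving yields r = 3·λ.
With λ = 3.204, the most probable radial distance is 9.6120 Å.

r ≈ 9.612 Å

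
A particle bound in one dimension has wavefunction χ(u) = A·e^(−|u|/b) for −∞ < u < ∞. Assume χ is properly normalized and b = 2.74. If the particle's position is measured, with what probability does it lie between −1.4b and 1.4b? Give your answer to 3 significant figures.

P ≈ 0.939

P = ∫_{−1.4b}^{1.4b} |χ(u)|² du.
With A² fixed by ∫|χ|² = 1, i.e. A² = (b)^(−1), substitute and integrate.
By symmetry take twice the u ≥ 0 contribution in numerator and denominator; the 2's cancel. Let t = u/b; then A² and the length scale cancel, so P = ∫_{0}^{1.4} e^(-2·t) dt ÷ ∫_{0}^{∞} e^(-2·t) dt.
An antiderivative of e^(-2·t) is -e^(-2·t)/2; evaluating from 0 to 1.4 gives 1/2 - e^(-14/5)/2, while the full integral is 1/2.
Evaluating gives P = 0.9392.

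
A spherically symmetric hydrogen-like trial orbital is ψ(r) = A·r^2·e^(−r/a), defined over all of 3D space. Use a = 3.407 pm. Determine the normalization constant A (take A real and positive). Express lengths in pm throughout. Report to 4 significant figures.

A ≈ 0.001629 pm^(-7/2)

Normalization requires ∫|ψ|² 4πr² dr = 1, integrated from 0 to ∞.
Carrying out the integral gives A² · 45·π·a^7/2.
With a = 3.407: A² = 0.0000026550 and A = 0.0016294.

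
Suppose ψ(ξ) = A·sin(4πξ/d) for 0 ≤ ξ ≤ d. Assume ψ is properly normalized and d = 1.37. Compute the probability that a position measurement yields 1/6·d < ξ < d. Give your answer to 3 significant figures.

P ≈ 0.799

P = ∫_{1/6·d}^{d} |ψ(ξ)|² dξ.
The normalization integral ∫|ψ|²dξ over the whole domain equals d/2·A², and A² cancels in the ratio.
In terms of u = ξ/d (A² and the length scale cancel between numerator and denominator), P = [∫_{1/6}^{1} sin(4·π·u)^2 du] / [∫_{0}^{1} sin(4·π·u)^2 du].
An antiderivative of sin(4·π·u)^2 is u/2 - sin(4·π·u)·cos(4·π·u)/(8·π); evaluating from 1/6 to 1 gives -√(3)/(32·π) + 5/12, while the full integral is 1/2.
Taking the ratio, P = -√(3)/(16·π) + 5/6.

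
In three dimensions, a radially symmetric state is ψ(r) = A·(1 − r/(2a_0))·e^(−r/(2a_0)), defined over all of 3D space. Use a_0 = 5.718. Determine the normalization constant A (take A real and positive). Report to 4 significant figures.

We need A² ∫|f|² 4πr² dr = 1, taking the integral from 0 to ∞.
With ψ = A·(1 − r/(2a_0))·e^(−r/(2a_0)), the integral evaluates to A²·[8·π·a_0^3].
Setting this equal to 1 gives A² = 1/(8·π·a_0^3).
With a_0 = 5.718: A² = 0.00021283 and A = 0.014589.

A ≈ 0.01459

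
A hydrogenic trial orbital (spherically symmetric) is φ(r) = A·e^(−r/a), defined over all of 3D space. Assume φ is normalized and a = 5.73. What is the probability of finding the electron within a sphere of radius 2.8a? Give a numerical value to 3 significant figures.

P ≈ 0.918

With dV = 4πr²dr, the probability is ∫|φ|² dV over r ≤ 2.8a.
A² is fixed by ∫₀^∞ 4πr²|φ|² dr = 1, i.e. A² = (π·a^3)^(−1).
Substituting u = r/a, A², 4π and the length scale all cancel in the ratio: P = ∫_{0}^{2.8} u^2·e^(-2·u) du / ∫_{0}^{∞} u^2·e^(-2·u) du.
Using ∫ u^2·e^(-2·u) du = -(2·u^2 + 2·u + 1)·e^(-2·u)/4, the numerator is 1/4 - 557·e^(-28/5)/100 and the denominator is 1/4.
This evaluates to P = 0.9176.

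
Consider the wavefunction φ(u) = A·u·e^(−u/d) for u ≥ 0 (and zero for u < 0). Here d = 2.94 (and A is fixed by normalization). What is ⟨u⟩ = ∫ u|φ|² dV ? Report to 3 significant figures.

The expectation value is the |φ|²-weighted average of u: ∫ u|φ|² du.
The ratio of the moment integral to the normalization integral gives ⟨u⟩ = 3·d/2.
Putting d = 2.94 gives 4.410.

⟨u⟩ ≈ 4.41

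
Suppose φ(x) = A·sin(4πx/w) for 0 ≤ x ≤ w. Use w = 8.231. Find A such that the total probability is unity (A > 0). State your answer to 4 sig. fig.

Require ∫ |φ|² dx = 1 over the whole domain.
∫|φ|² dx = A²·(w/2).
Setting this equal to 1 gives A² = 1/(w/2).
Substituting w = 8.231 gives A² = 0.24298, so A = 0.49293.

A ≈ 0.4929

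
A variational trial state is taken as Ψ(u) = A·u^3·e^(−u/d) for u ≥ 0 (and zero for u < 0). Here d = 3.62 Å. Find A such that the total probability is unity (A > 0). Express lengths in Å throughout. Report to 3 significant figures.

We need A² ∫|f|² du = 1, taking the integral from 0 to ∞.
With ∫₀^∞ u^6 e^(−αu) du = 6!/α^7, ∫|Ψ|² du = A²·(45·d^7/8).
Setting this equal to 1 gives A² = 1/(45·d^7/8).
Substituting d = 3.62 gives A² = 0.00002182, so A = 0.004672.

A ≈ 0.00467 Å^(-7/2)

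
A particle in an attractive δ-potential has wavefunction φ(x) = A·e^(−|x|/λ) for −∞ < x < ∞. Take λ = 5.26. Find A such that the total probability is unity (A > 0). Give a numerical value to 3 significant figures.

The normalization condition is ∫|φ|² dx = 1 from −∞ to ∞.
∫|φ|² dx = A²·(λ).
Plugging in λ = 5.26 yields A = 0.4360.

A ≈ 0.436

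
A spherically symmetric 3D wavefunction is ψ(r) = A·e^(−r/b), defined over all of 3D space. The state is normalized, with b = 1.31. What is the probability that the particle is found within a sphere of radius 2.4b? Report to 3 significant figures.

P ≈ 0.857

P = ∫ |ψ|² 4πr² dr over r ≤ 2.4b.
The full normalization integral is A²·[π·b^3] = 1, fixing A².
In terms of u = r/b (A², 4π and the length scale all cancel between numerator and denominator), P = [∫_{0}^{2.4} u^2·e^(-2·u) du] / [∫_{0}^{∞} u^2·e^(-2·u) du].
Using ∫ u^2·e^(-2·u) du = -(2·u^2 + 2·u + 1)·e^(-2·u)/4, the numerator is 1/4 - 433·e^(-24/5)/100 and the denominator is 1/4.
The region integral divided by the full integral gives P = 0.8575.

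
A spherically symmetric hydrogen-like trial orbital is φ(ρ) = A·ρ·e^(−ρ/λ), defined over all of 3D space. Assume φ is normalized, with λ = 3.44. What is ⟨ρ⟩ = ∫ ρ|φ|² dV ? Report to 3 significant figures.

The expectation value is the |φ|²-weighted average of ρ: ∫ ρ|φ|² 4πρ² dρ.
Evaluating both integrals, ⟨ρ⟩ = 5·λ/2.
Putting λ = 3.44 gives 8.600.

⟨ρ⟩ ≈ 8.60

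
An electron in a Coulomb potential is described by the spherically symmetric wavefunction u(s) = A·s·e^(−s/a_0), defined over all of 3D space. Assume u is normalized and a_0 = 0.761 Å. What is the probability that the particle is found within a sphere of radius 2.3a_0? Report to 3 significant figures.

Integrate the radial probability density 4πs²|u|² over s ≤ 2.3a_0.
A² is fixed by ∫₀^∞ 4πs²|u|² ds = 1, i.e. A² = (3·π·a_0^5)^(−1).
Substituting t = s/a_0, A², 4π and the length scale all cancel in the ratio: P = ∫_{0}^{2.3} t^4·e^(-2·t) dt / ∫_{0}^{∞} t^4·e^(-2·t) dt.
With ∫ t^4·e^(-2·t) dt = -(t^4/2 + t^3 + 3·t^2/2 + 3·t/2 + 3/4)·e^(-2·t) + C, the region integral is ≈ 0.36507 and the full one is 3/4.
Taking the ratio yields P = 0.4868.

P ≈ 0.487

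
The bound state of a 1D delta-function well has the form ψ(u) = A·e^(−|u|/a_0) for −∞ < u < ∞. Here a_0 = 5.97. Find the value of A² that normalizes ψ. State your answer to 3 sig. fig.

A^2 ≈ 0.168

Normalization requires ∫|ψ|² du = 1, integrated from −∞ to ∞.
∫|ψ|² du = A²·(a_0).
So A² = (a_0)^(−1).
With a_0 = 5.97: A² = 0.1675 and A = 0.4093.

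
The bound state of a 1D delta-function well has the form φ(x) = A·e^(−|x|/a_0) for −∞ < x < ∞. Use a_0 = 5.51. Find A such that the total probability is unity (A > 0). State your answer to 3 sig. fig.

We need A² ∫|f|² dx = 1, taking the integral from −∞ to ∞.
With ∫₀^∞ x^0 e^(−αx) dx = 0!/α^1, with φ = A·e^(−|x|/a_0), the integral evaluates to A²·[a_0].
Substituting a_0 = 5.51 gives A² = 0.1815, so A = 0.4260.

A ≈ 0.426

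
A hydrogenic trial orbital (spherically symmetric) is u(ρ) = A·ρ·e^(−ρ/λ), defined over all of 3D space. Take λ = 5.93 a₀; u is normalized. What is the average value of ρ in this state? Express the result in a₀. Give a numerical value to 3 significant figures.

⟨ρ⟩ ≈ 14.8 a₀

By definition ⟨ρ⟩ = ∫ ρ |u(ρ)|² 4πρ² dρ.
Since the A² factors cancel between numerator and denominator, ⟨ρ⟩ = 5·λ/2.
Putting λ = 5.93 gives 14.83.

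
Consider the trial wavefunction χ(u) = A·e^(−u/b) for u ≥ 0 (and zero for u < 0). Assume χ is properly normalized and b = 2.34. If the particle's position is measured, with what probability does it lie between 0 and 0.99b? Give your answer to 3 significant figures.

P ≈ 0.862

P = ∫_{0}^{0.99b} |χ(u)|² du.
With A² fixed by ∫|χ|² = 1, i.e. A² = (b/2)^(−1), substitute and integrate.
Let t = u/b; then A² and the length scale cancel, so P = ∫_{0}^{0.99} e^(-2·t) dt ÷ ∫_{0}^{∞} e^(-2·t) dt.
Using ∫ e^(-2·t) dt = -e^(-2·t)/2, the numerator is 1/2 - e^(-99/50)/2 and the denominator is 1/2.
This works out to P = 0.8619.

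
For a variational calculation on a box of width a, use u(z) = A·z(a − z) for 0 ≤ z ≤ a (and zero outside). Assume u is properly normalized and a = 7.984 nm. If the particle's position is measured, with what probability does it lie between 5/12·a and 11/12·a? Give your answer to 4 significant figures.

P = ∫_{5/12·a}^{11/12·a} |u(z)|² dz.
The normalization integral ∫|u|²dz over the whole domain equals a^5/30·A², and A² cancels in the ratio.
Let t = z/a; then A² and the length scale cancel, so P = ∫_{5/12}^{11/12} t^2·(1 - t)^2 dt ÷ ∫_{0}^{1} t^2·(1 - t)^2 dt.
An antiderivative of t^2·(1 - t)^2 is t^3·(6·t^2 - 15·t + 10)/30; evaluating from 5/12 to 11/12 gives ≈ 0.0216098, while the full integral is 1/30.
This works out to P = 4481/6912.

P ≈ 0.6483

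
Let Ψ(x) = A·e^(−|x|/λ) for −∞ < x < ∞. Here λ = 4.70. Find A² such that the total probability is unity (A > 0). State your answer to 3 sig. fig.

Require ∫ |Ψ|² dx = 1 over the whole domain.
∫|Ψ|² dx = A²·(λ).
So A² = (λ)^(−1).
Substituting λ = 4.70 gives A² = 0.2128, so A = 0.4613.

A^2 ≈ 0.213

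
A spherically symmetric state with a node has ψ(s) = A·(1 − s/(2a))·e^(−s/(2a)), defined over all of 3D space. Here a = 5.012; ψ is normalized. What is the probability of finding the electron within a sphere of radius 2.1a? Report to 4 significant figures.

Integrate the radial probability density 4πs²|ψ|² over s ≤ 2.1a.
The full normalization integral is A²·[8·π·a^3] = 1, fixing A².
In terms of u = s/a (A², 4π and the length scale all cancel between numerator and denominator), P = [∫_{0}^{2.1} u^2·(1 - u/2)^2·e^(-u) du] / [∫_{0}^{∞} u^2·(1 - u/2)^2·e^(-u) du].
With ∫ u^2·(1 - u/2)^2·e^(-u) du = -(u^4/4 + u^2 + 2·u + 2)·e^(-u) + C, the region integral is ≈ 0.105351 and the full one is 2.
The region integral divided by the full integral gives P = 0.052676.

P ≈ 0.05268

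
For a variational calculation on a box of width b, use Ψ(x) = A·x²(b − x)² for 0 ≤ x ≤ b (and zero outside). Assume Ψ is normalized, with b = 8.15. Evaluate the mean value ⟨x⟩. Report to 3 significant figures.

⟨x⟩ ≈ 4.08

The expectation value is the |Ψ|²-weighted average of x: ∫ x|Ψ|² dx.
Since the A² factors cancel between numerator and denominator, ⟨x⟩ = b/2.
Putting b = 8.15 gives 4.075.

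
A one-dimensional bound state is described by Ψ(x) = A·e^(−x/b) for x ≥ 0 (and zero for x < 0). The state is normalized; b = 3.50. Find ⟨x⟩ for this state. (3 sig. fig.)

⟨x⟩ = ∫ x |Ψ|² dx over the full domain.
Recall ∫₀^∞ x^m e^(−x/β) dx = m!·β^(m+1), the ratio of the moment integral to the normalization integral gives ⟨x⟩ = b/2.
With b = 3.50, ⟨x⟩ = 1.750.

⟨x⟩ ≈ 1.75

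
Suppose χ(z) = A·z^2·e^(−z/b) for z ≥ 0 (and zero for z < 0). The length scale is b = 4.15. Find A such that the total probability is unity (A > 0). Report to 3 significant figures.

A ≈ 0.0329

We need A² ∫|f|² dz = 1, taking the integral from 0 to ∞.
Using ∫₀^∞ zⁿ e^(−αz) dz = n!/αⁿ⁺¹, ∫|χ|² dz = A²·(3·b^5/4).
With b = 4.15: A² = 0.001083 and A = 0.03291.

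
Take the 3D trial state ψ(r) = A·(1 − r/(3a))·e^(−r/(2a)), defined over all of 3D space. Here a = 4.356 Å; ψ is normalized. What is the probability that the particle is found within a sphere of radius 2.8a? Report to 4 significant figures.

Integrate the radial probability density 4πr²|ψ|² over r ≤ 2.8a.
Normalization gives A² = 1/(8·π·a^3/3).
Substituting u = r/a, A², 4π and the length scale all cancel in the ratio: P = ∫_{0}^{2.8} u^2·(1 - u/3)^2·e^(-u) du / ∫_{0}^{∞} u^2·(1 - u/3)^2·e^(-u) du.
With ∫ u^2·(1 - u/3)^2·e^(-u) du = (-u^4 + 2·u^3 - 3·u^2 - 6·u - 6)·e^(-u)/9 + C, the region integral is ≈ 0.235040 and the full one is 2/3.
The region integral divided by the full integral gives P = 0.35256.

P ≈ 0.3526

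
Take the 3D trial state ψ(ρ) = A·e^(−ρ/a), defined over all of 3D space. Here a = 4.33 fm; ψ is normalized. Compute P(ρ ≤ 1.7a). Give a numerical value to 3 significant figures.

Integrate the radial probability density 4πρ²|ψ|² over ρ ≤ 1.7a.
Normalization gives A² = 1/(π·a^3).
In terms of u = ρ/a (A², 4π and the length scale all cancel between numerator and denominator), P = [∫_{0}^{1.7} u^2·e^(-2·u) du] / [∫_{0}^{∞} u^2·e^(-2·u) du].
An antiderivative of u^2·e^(-2·u) is -(2·u^2 + 2·u + 1)·e^(-2·u)/4; evaluating from 0 to 1.7 gives 1/4 - 509·e^(-17/5)/200, while the full integral is 1/4.
This evaluates to P = 0.6603.

P ≈ 0.660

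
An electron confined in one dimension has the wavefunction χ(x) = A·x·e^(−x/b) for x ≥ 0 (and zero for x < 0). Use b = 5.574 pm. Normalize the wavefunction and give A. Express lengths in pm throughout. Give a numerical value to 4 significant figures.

A ≈ 0.1520 pm^(-3/2)

We need A² ∫|f|² dx = 1, taking the integral from 0 to ∞.
With χ = A·x·e^(−x/b), the integral evaluates to A²·[b^3/4].
With b = 5.574: A² = 0.023097 and A = 0.15198.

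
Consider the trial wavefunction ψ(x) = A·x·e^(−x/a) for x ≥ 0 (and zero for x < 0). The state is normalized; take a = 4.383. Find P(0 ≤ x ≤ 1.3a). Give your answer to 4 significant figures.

P ≈ 0.4816

The probability is P = ∫ |ψ|² dx over [0, 1.3a].
Since A² = 1/(a^3/4), this is the region integral divided by the full normalization integral.
Substituting u = x/a, A² and the length scale cancel in the ratio: P = ∫_{0}^{1.3} u^2·e^(-2·u) du / ∫_{0}^{∞} u^2·e^(-2·u) du.
With ∫ u^2·e^(-2·u) du = -(2·u^2 + 2·u + 1)·e^(-2·u)/4 + C, the region integral is 1/4 - 349·e^(-13/5)/200 and the full one is 1/4.
Evaluating gives P = 0.48157.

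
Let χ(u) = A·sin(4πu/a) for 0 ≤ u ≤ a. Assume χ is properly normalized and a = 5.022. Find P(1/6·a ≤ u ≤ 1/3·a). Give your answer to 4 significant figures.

P ≈ 0.09775

|χ|² is the probability density, so P = ∫_{1/6·a}^{1/3·a} |χ|² du.
The normalization integral ∫|χ|²du over the whole domain equals a/2·A², and A² cancels in the ratio.
Let t = u/a; then A² and the length scale cancel, so P = ∫_{1/6}^{1/3} sin(4·π·t)^2 dt ÷ ∫_{0}^{1} sin(4·π·t)^2 dt.
An antiderivative of sin(4·π·t)^2 is t/2 - sin(4·π·t)·cos(4·π·t)/(8·π); evaluating from 1/6 to 1/3 gives -√(3)/(16·π) + 1/12, while the full integral is 1/2.
The result is P = (-√(3)/8 + π/6)/π.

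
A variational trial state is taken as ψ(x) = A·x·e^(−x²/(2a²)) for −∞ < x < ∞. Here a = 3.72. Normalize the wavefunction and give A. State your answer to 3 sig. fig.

A ≈ 0.148

Require ∫ |ψ|² dx = 1 over the whole domain.
Carrying out the integral gives A² · √(π)·a^3/2.
Substituting a = 3.72 gives A² = 0.02192, so A = 0.1481.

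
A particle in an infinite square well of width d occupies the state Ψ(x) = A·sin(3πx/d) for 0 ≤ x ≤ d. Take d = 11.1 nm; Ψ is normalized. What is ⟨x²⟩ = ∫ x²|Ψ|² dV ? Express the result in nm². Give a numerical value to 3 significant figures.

By definition ⟨x²⟩ = ∫ x^2 |Ψ(x)|² dx.
With ∫₀^d sin²(nπx/d) dx = d/2, the ratio of the moment integral to the normalization integral gives ⟨x²⟩ = -d^2/(18·π^2) + d^2/3.
With d = 11.1, ⟨x^2⟩ = 40.38.

⟨x^2⟩ ≈ 40.4 nm^2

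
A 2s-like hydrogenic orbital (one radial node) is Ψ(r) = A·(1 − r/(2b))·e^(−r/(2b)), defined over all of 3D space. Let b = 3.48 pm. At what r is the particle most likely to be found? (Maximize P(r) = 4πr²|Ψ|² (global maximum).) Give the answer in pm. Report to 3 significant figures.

r ≈ 18.2 pm

Set d/dr [P(r) = 4πr²|Ψ|²] = 0 and solve for r > 0.
Solving yields r = b·(√(5) + 3).
With b = 3.48, the most probable radial distance is 18.22 pm.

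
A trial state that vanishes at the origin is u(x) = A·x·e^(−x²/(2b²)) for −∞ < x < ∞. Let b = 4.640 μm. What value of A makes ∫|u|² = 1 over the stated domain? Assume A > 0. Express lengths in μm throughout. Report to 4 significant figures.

A ≈ 0.1063 μm^(-3/2)

We need A² ∫|f|² dx = 1, taking the integral from −∞ to ∞.
Carrying out the integral gives A² · √(π)·b^3/2.
Setting this equal to 1 gives A² = 1/(√(π)·b^3/2).
Substituting b = 4.640 gives A² = 0.011295, so A = 0.10628.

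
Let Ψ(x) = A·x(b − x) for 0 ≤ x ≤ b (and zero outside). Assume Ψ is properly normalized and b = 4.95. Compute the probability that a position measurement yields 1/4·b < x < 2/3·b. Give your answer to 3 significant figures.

The probability is P = ∫ |Ψ|² dx over [1/4·b, 2/3·b].
The normalization integral ∫|Ψ|²dx over the whole domain equals b^5/30·A², and A² cancels in the ratio.
Substituting u = x/b, A² and the length scale cancel in the ratio: P = ∫_{1/4}^{2/3} u^2·(1 - u)^2 du / ∫_{0}^{1} u^2·(1 - u)^2 du.
An antiderivative of u^2·(1 - u)^2 is u^3·(6·u^2 - 15·u + 10)/30; evaluating from 1/4 to 2/3 gives ≈ 0.022887, while the full integral is 1/30.
This works out to P = 0.6866.

P ≈ 0.687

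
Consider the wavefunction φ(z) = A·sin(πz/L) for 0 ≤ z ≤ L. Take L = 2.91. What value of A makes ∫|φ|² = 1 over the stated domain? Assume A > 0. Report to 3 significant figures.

A ≈ 0.829

Require ∫ |φ|² dz = 1 over the whole domain.
With ∫₀^L sin²(nπz/L) dz = L/2, with φ = A·sin(πz/L), the integral evaluates to A²·[L/2].
Hence A² = 1/[L/2].
Substituting L = 2.91 gives A² = 0.6873, so A = 0.8290.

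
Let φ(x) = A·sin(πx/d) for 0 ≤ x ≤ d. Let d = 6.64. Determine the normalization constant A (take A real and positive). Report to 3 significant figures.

A ≈ 0.549

We need A² ∫|f|² dx = 1, taking the integral from 0 to d.
Carrying out the integral gives A² · d/2.
Hence A² = 1/[d/2].
Plugging in d = 6.64 yields A = 0.5488.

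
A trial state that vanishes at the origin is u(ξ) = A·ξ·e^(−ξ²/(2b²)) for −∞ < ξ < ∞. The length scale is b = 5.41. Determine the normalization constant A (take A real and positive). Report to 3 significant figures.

Normalization requires ∫|u|² dξ = 1, integrated from −∞ to ∞.
With u = A·ξ·e^(−ξ²/(2b²)), the integral evaluates to A²·[√(π)·b^3/2].
Setting this equal to 1 gives A² = 1/(√(π)·b^3/2).
With b = 5.41: A² = 0.007126 and A = 0.08442.

A ≈ 0.0844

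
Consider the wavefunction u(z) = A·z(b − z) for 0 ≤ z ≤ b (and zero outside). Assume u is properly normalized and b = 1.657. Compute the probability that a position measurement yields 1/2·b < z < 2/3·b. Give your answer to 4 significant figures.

P ≈ 0.2901

P = ∫_{1/2·b}^{2/3·b} |u(z)|² dz.
With A² fixed by ∫|u|² = 1, i.e. A² = (b^5/30)^(−1), substitute and integrate.
Let t = z/b; then A² and the length scale cancel, so P = ∫_{1/2}^{2/3} t^2·(1 - t)^2 dt ÷ ∫_{0}^{1} t^2·(1 - t)^2 dt.
An antiderivative of t^2·(1 - t)^2 is t^3·(6·t^2 - 15·t + 10)/30; evaluating from 1/2 to 2/3 gives 47/4860, while the full integral is 1/30.
The result is P = 47/162.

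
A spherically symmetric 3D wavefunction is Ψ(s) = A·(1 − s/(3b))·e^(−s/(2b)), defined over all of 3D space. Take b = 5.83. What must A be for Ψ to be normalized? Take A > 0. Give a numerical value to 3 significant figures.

The normalization condition is ∫|Ψ|² 4πs² ds = 1 from 0 to ∞.
In 3D with spherical symmetry the volume element is 4πs² ds.
The integral (without the A² prefactor) comes out to 8·π·b^3/3.
Setting this equal to 1 gives A² = 1/(8·π·b^3/3).
Substituting b = 5.83 gives A² = 0.0006024, so A = 0.02454.

A ≈ 0.0245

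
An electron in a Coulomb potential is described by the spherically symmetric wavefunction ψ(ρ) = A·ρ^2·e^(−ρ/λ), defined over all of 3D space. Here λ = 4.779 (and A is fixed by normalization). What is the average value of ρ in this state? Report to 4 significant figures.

⟨ρ⟩ ≈ 16.73

The expectation value is the |ψ|²-weighted average of ρ: ∫ ρ|ψ|² 4πρ² dρ.
Recall ∫₀^∞ ρ^m e^(−ρ/β) dρ = m!·β^(m+1), evaluating both integrals, ⟨ρ⟩ = 7·λ/2.
Putting λ = 4.779 gives 16.727.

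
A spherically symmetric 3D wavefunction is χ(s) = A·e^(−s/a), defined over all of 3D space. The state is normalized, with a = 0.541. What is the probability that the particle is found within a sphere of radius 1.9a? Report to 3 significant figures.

Integrate the radial probability density 4πs²|χ|² over s ≤ 1.9a.
The full normalization integral is A²·[π·a^3] = 1, fixing A².
In terms of u = s/a (A², 4π and the length scale all cancel between numerator and denominator), P = [∫_{0}^{1.9} u^2·e^(-2·u) du] / [∫_{0}^{∞} u^2·e^(-2·u) du].
With ∫ u^2·e^(-2·u) du = -(2·u^2 + 2·u + 1)·e^(-2·u)/4 + C, the region integral is 1/4 - 601·e^(-19/5)/200 and the full one is 1/4.
This evaluates to P = 0.7311.

P ≈ 0.731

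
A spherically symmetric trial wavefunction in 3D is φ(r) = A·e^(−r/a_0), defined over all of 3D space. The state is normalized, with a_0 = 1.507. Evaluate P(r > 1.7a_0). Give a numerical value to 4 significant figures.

P ≈ 0.3397

With dV = 4πr²dr, the probability is ∫|φ|² dV over r > 1.7a_0.
A² is fixed by ∫₀^∞ 4πr²|φ|² dr = 1, i.e. A² = (π·a_0^3)^(−1).
Substituting u = r/a_0, A², 4π and the length scale all cancel in the ratio: P = ∫_{1.7}^{∞} u^2·e^(-2·u) du / ∫_{0}^{∞} u^2·e^(-2·u) du.
Using ∫ u^2·e^(-2·u) du = -(2·u^2 + 2·u + 1)·e^(-2·u)/4, the numerator is 509·e^(-17/5)/200 and the denominator is 1/4.
The region integral divided by the full integral gives P = 0.33974.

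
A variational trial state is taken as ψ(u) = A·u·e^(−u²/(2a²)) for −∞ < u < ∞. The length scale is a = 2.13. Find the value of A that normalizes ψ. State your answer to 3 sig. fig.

A ≈ 0.342

Require ∫ |ψ|² du = 1 over the whole domain.
With ψ = A·u·e^(−u²/(2a²)), the integral evaluates to A²·[√(π)·a^3/2].
So A² = (√(π)·a^3/2)^(−1).
Substituting a = 2.13 gives A² = 0.1168, so A = 0.3417.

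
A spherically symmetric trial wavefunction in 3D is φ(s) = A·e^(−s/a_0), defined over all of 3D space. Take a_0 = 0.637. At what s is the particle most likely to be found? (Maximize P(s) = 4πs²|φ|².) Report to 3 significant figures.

s ≈ 0.637

Differentiate P(s) = 4πs²|φ|² with respect to s and set to zero.
Solving yields s = a_0.
With a_0 = 0.637, the most probable radial distance is 0.6370.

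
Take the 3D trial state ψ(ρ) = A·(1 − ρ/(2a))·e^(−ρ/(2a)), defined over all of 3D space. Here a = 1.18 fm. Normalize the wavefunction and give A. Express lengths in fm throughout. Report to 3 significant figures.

We need A² ∫|f|² 4πρ² dρ = 1, taking the integral from 0 to ∞.
Recall ∫₀^∞ ρ^m e^(−ρ/β) dρ = m!·β^(m+1), with ψ = A·(1 − ρ/(2a))·e^(−ρ/(2a)), the integral evaluates to A²·[8·π·a^3].
Hence A² = 1/[8·π·a^3].
With a = 1.18: A² = 0.02422 and A = 0.1556.

A ≈ 0.156 fm^(-3/2)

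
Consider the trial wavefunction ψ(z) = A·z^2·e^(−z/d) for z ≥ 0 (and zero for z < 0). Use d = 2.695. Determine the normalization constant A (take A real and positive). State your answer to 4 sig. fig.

A ≈ 0.09684

We need A² ∫|f|² dz = 1, taking the integral from 0 to ∞.
Recall ∫₀^∞ z^m e^(−z/β) dz = m!·β^(m+1), with ψ = A·z^2·e^(−z/d), the integral evaluates to A²·[3·d^5/4].
Hence A² = 1/[3·d^5/4].
Plugging in d = 2.695 yields A = 0.096844.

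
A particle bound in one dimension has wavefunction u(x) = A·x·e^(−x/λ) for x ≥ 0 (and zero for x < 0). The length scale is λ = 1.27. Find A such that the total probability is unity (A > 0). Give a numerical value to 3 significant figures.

A ≈ 1.40

Normalization requires ∫|u|² dx = 1, integrated from 0 to ∞.
The integral (without the A² prefactor) comes out to λ^3/4.
So A² = (λ^3/4)^(−1).
With λ = 1.27: A² = 1.953 and A = 1.397.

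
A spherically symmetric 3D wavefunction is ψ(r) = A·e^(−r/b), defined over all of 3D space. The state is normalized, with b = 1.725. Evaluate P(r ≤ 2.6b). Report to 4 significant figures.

P ≈ 0.8912

With dV = 4πr²dr, the probability is ∫|ψ|² dV over r ≤ 2.6b.
A² is fixed by ∫₀^∞ 4πr²|ψ|² dr = 1, i.e. A² = (π·b^3)^(−1).
Let u = r/b; then A², 4π and the length scale all cancel, so P = ∫_{0}^{2.6} u^2·e^(-2·u) du ÷ ∫_{0}^{∞} u^2·e^(-2·u) du.
With ∫ u^2·e^(-2·u) du = -(2·u^2 + 2·u + 1)·e^(-2·u)/4 + C, the region integral is 1/4 - 493·e^(-26/5)/100 and the full one is 1/4.
This evaluates to P = 0.89121.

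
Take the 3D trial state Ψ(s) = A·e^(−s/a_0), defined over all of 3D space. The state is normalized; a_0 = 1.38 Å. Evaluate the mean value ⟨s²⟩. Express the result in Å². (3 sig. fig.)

By definition ⟨s²⟩ = ∫ s^2 |Ψ(s)|² 4πs² ds.
Recall ∫₀^∞ s^m e^(−s/β) ds = m!·β^(m+1), since the A² factors cancel between numerator and denominator, ⟨s²⟩ = 3·a_0^2.
Putting a_0 = 1.38 gives 5.713.

⟨s^2⟩ ≈ 5.71 Å^2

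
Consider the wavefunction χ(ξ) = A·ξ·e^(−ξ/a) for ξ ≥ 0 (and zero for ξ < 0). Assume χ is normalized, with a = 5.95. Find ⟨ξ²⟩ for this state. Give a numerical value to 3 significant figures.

The expectation value is the |χ|²-weighted average of ξ^2: ∫ ξ^2|χ|² dξ.
With ∫₀^∞ ξ^4 e^(−αξ) dξ = 4!/α^5, evaluating both integrals, ⟨ξ²⟩ = 3·a^2.
Putting a = 5.95 gives 106.2.

⟨ξ^2⟩ ≈ 106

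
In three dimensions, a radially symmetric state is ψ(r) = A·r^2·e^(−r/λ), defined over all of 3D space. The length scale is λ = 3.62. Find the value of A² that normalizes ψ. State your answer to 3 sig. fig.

We need A² ∫|f|² 4πr² dr = 1, taking the integral from 0 to ∞.
(Spherical symmetry: dV = 4πr² dr.)
With ∫₀^∞ r^6 e^(−αr) dr = 6!/α^7, ∫|ψ|² 4πr² dr = A²·(45·π·λ^7/2).
Plugging in λ = 3.62 yields A = 0.001318.

A^2 ≈ 0.00000174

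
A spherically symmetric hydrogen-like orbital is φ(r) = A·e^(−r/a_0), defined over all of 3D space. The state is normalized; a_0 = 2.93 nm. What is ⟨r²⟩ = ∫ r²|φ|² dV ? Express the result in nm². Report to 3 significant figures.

The expectation value is the |φ|²-weighted average of r^2: ∫ r^2|φ|² 4πr² dr.
Using ∫₀^∞ rⁿ e^(−αr) dr = n!/αⁿ⁺¹, since the A² factors cancel between numerator and denominator, ⟨r²⟩ = 3·a_0^2.
With a_0 = 2.93, ⟨r^2⟩ = 25.75.

⟨r^2⟩ ≈ 25.8 nm^2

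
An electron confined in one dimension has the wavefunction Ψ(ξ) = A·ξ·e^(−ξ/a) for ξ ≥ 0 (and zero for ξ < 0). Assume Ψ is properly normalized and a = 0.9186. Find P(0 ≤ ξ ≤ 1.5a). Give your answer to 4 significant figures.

P ≈ 0.5768

|Ψ|² is the probability density, so P = ∫_{0}^{1.5a} |Ψ|² dξ.
Since A² = 1/(a^3/4), this is the region integral divided by the full normalization integral.
Let u = ξ/a; then A² and the length scale cancel, so P = ∫_{0}^{1.5} u^2·e^(-2·u) du ÷ ∫_{0}^{∞} u^2·e^(-2·u) du.
An antiderivative of u^2·e^(-2·u) is -(2·u^2 + 2·u + 1)·e^(-2·u)/4; evaluating from 0 to 1.5 gives 1/4 - 17·e^(-3)/8, while the full integral is 1/4.
Evaluating gives P = 0.57681.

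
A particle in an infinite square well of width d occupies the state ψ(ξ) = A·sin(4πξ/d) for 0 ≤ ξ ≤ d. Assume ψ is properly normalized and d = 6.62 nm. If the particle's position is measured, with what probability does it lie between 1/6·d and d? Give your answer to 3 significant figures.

P ≈ 0.799

P = ∫_{1/6·d}^{d} |ψ(ξ)|² dξ.
Since A² = 1/(d/2), this is the region integral divided by the full normalization integral.
Substituting u = ξ/d, A² and the length scale cancel in the ratio: P = ∫_{1/6}^{1} sin(4·π·u)^2 du / ∫_{0}^{1} sin(4·π·u)^2 du.
An antiderivative of sin(4·π·u)^2 is u/2 - sin(4·π·u)·cos(4·π·u)/(8·π); evaluating from 1/6 to 1 gives -√(3)/(32·π) + 5/12, while the full integral is 1/2.
The result is P = -√(3)/(16·π) + 5/6.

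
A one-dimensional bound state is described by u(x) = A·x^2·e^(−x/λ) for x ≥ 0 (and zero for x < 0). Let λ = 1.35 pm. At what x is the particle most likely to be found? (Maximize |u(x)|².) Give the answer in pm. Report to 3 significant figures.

x ≈ 2.70 pm

Set d/dx [|u(x)|²] = 0 and solve for x > 0.
This gives x = 2·λ.
With λ = 1.35, the most probable position is 2.700 pm.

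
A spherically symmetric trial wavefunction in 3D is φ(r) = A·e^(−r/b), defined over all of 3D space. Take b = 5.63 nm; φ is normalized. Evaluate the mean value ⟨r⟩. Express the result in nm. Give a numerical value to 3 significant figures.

⟨r⟩ ≈ 8.45 nm

The expectation value is the |φ|²-weighted average of r: ∫ r|φ|² 4πr² dr.
Recall ∫₀^∞ r^m e^(−r/β) dr = m!·β^(m+1), the ratio of the moment integral to the normalization integral gives ⟨r⟩ = 3·b/2.
Putting b = 5.63 gives 8.445.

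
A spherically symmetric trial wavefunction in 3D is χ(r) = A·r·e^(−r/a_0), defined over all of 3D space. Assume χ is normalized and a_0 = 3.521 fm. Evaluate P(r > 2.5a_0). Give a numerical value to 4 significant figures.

P ≈ 0.4405

Integrate the radial probability density 4πr²|χ|² over r > 2.5a_0.
The full normalization integral is A²·[3·π·a_0^5] = 1, fixing A².
In terms of u = r/a_0 (A², 4π and the length scale all cancel between numerator and denominator), P = [∫_{2.5}^{∞} u^4·e^(-2·u) du] / [∫_{0}^{∞} u^4·e^(-2·u) du].
With ∫ u^4·e^(-2·u) du = -(u^4/2 + u^3 + 3·u^2/2 + 3·u/2 + 3/4)·e^(-2·u) + C, the region integral is 1569·e^(-5)/32 and the full one is 3/4.
Taking the ratio yields P = 0.44049.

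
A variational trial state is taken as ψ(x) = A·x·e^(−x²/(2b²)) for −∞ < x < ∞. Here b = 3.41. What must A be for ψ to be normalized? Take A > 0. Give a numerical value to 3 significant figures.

A ≈ 0.169

Require ∫ |ψ|² dx = 1 over the whole domain.
The integral (without the A² prefactor) comes out to √(π)·b^3/2.
Setting this equal to 1 gives A² = 1/(√(π)·b^3/2).
Plugging in b = 3.41 yields A = 0.1687.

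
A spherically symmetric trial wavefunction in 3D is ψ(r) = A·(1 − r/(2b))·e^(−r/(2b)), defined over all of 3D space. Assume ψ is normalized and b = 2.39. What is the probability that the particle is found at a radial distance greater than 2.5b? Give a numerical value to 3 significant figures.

P = ∫ |ψ|² 4πr² dr over r > 2.5b.
The full normalization integral is A²·[8·π·b^3] = 1, fixing A².
In terms of u = r/b (A², 4π and the length scale all cancel between numerator and denominator), P = [∫_{2.5}^{∞} u^2·(1 - u/2)^2·e^(-u) du] / [∫_{0}^{∞} u^2·(1 - u/2)^2·e^(-u) du].
An antiderivative of u^2·(1 - u/2)^2·e^(-u) is -(u^4/4 + u^2 + 2·u + 2)·e^(-u); evaluating from 2.5 to ∞ gives 1473·e^(-5/2)/64, while the full integral is 2.
The region integral divided by the full integral gives P = 0.9446.

P ≈ 0.945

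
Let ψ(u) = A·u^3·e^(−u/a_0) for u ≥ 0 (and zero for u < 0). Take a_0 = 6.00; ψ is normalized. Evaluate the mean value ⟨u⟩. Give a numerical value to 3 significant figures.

⟨u⟩ ≈ 21.0

The expectation value is the |ψ|²-weighted average of u: ∫ u|ψ|² du.
The ratio of the moment integral to the normalization integral gives ⟨u⟩ = 7·a_0/2.
With a_0 = 6.00, ⟨u⟩ = 21.00.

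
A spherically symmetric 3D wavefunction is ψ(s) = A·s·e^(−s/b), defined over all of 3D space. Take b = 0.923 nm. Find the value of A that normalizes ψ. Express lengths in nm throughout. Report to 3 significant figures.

A ≈ 0.398 nm^(-5/2)

Require ∫ |ψ|² 4πs² ds = 1 over the whole domain.
The angular integral contributes 4π, leaving ∫₀^∞ s²|ψ|² ds.
Using ∫₀^∞ sⁿ e^(−αs) ds = n!/αⁿ⁺¹, ∫|ψ|² 4πs² ds = A²·(3·π·b^5).
Hence A² = 1/[3·π·b^5].
Plugging in b = 0.923 yields A = 0.3980.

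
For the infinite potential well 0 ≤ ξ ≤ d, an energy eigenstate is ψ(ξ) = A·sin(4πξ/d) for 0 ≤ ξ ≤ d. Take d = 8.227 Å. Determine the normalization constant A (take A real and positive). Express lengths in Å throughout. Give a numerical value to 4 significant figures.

A ≈ 0.4931 Å^(-1/2)

The normalization condition is ∫|ψ|² dξ = 1 from 0 to d.
Using sin²θ = (1 − cos 2θ)/2, with ψ = A·sin(4πξ/d), the integral evaluates to A²·[d/2].
Hence A² = 1/[d/2].
Plugging in d = 8.227 yields A = 0.49305.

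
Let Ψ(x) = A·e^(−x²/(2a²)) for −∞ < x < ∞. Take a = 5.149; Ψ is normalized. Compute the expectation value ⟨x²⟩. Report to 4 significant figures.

The expectation value is the |Ψ|²-weighted average of x^2: ∫ x^2|Ψ|² dx.
Differentiating ∫e^(−αx²) dx = √(π/α) under α to get the higher moments, the ratio of the moment integral to the normalization integral gives ⟨x²⟩ = a^2/2.
With a = 5.149, ⟨x^2⟩ = 13.256.

⟨x^2⟩ ≈ 13.26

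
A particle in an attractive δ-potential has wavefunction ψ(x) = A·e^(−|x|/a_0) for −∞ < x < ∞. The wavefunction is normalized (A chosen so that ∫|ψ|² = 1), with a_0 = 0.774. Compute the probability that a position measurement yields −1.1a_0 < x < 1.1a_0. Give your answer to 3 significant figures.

P = ∫_{−1.1a_0}^{1.1a_0} |ψ(x)|² dx.
Since A² = 1/(a_0), this is the region integral divided by the full normalization integral.
Both integrals are even about x = 0, so only the x ≥ 0 halves are needed (the factors of 2 cancel). In terms of u = x/a_0 (A² and the length scale cancel between numerator and denominator), P = [∫_{0}^{1.1} e^(-2·u) du] / [∫_{0}^{∞} e^(-2·u) du].
With ∫ e^(-2·u) du = -e^(-2·u)/2 + C, the region integral is 1/2 - e^(-11/5)/2 and the full one is 1/2.
This works out to P = 0.8892.

P ≈ 0.889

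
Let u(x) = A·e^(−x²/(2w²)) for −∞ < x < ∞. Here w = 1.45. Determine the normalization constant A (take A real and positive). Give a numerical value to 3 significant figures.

A ≈ 0.624

The normalization condition is ∫|u|² dx = 1 from −∞ to ∞.
Using the Gaussian integral ∫_{−∞}^{∞} e^(−αx²) dx = √(π/α), carrying out the integral gives A² · √(π)·w.
So A² = (√(π)·w)^(−1).
Substituting w = 1.45 gives A² = 0.3891, so A = 0.6238.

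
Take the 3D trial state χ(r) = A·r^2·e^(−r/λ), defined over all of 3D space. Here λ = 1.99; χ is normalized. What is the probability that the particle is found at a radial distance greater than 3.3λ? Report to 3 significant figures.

P = ∫ |χ|² 4πr² dr over r > 3.3λ.
The full normalization integral is A²·[45·π·λ^7/2] = 1, fixing A².
Substituting u = r/λ, A², 4π and the length scale all cancel in the ratio: P = ∫_{3.3}^{∞} u^6·e^(-2·u) du / ∫_{0}^{∞} u^6·e^(-2·u) du.
Using ∫ u^6·e^(-2·u) du = -(4·u^6 + 12·u^5 + 30·u^4 + 60·u^3 + 90·u^2 + 90·u + 45)·e^(-2·u)/8, the numerator is ≈ 2.8735 and the denominator is 45/8.
Taking the ratio yields P = 0.5108.

P ≈ 0.511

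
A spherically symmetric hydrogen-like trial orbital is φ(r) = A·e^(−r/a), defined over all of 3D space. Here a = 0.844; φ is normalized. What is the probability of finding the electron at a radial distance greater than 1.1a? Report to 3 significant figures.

P ≈ 0.623

With dV = 4πr²dr, the probability is ∫|φ|² dV over r > 1.1a.
The full normalization integral is A²·[π·a^3] = 1, fixing A².
In terms of u = r/a (A², 4π and the length scale all cancel between numerator and denominator), P = [∫_{1.1}^{∞} u^2·e^(-2·u) du] / [∫_{0}^{∞} u^2·e^(-2·u) du].
With ∫ u^2·e^(-2·u) du = -(2·u^2 + 2·u + 1)·e^(-2·u)/4 + C, the region integral is 281·e^(-11/5)/200 and the full one is 1/4.
This evaluates to P = 0.6227.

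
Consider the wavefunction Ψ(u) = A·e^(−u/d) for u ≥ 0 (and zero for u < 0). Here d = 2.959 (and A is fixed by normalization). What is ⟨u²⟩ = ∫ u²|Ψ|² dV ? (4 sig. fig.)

⟨u²⟩ = ∫ u^2 |Ψ|² du over the full domain.
Recall ∫₀^∞ u^m e^(−u/β) du = m!·β^(m+1), evaluating both integrals, ⟨u²⟩ = d^2/2.
With d = 2.959, ⟨u^2⟩ = 4.3778.

⟨u^2⟩ ≈ 4.378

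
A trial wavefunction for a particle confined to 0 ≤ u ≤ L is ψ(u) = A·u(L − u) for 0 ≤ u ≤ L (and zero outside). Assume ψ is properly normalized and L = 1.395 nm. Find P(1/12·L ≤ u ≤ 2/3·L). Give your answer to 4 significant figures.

P ≈ 0.7850

|ψ|² is the probability density, so P = ∫_{1/12·L}^{2/3·L} |ψ|² du.
With A² fixed by ∫|ψ|² = 1, i.e. A² = (L^5/30)^(−1), substitute and integrate.
Let t = u/L; then A² and the length scale cancel, so P = ∫_{1/12}^{2/3} t^2·(1 - t)^2 dt ÷ ∫_{0}^{1} t^2·(1 - t)^2 dt.
Using ∫ t^2·(1 - t)^2 dt = t^3·(6·t^2 - 15·t + 10)/30, the numerator is ≈ 0.0261679 and the denominator is 1/30.
The result is P = 0.78504.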